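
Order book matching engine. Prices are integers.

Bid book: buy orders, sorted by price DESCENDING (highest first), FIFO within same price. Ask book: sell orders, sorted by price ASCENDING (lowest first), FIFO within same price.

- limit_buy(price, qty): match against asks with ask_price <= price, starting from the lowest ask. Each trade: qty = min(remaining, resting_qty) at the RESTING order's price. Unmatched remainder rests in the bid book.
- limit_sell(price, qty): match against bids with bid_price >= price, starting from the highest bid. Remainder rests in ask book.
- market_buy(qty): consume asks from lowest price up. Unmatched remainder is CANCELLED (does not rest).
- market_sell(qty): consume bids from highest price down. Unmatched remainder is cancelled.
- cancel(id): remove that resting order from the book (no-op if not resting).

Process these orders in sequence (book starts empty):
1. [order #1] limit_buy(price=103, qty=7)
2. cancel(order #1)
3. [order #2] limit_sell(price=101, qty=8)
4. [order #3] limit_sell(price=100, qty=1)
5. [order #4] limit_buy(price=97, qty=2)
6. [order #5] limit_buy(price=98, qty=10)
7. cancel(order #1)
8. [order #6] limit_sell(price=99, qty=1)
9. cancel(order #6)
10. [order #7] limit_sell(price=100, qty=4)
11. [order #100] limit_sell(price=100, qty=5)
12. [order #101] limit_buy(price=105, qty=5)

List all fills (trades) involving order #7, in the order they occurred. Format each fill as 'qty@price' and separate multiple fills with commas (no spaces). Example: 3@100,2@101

Answer: 4@100

Derivation:
After op 1 [order #1] limit_buy(price=103, qty=7): fills=none; bids=[#1:7@103] asks=[-]
After op 2 cancel(order #1): fills=none; bids=[-] asks=[-]
After op 3 [order #2] limit_sell(price=101, qty=8): fills=none; bids=[-] asks=[#2:8@101]
After op 4 [order #3] limit_sell(price=100, qty=1): fills=none; bids=[-] asks=[#3:1@100 #2:8@101]
After op 5 [order #4] limit_buy(price=97, qty=2): fills=none; bids=[#4:2@97] asks=[#3:1@100 #2:8@101]
After op 6 [order #5] limit_buy(price=98, qty=10): fills=none; bids=[#5:10@98 #4:2@97] asks=[#3:1@100 #2:8@101]
After op 7 cancel(order #1): fills=none; bids=[#5:10@98 #4:2@97] asks=[#3:1@100 #2:8@101]
After op 8 [order #6] limit_sell(price=99, qty=1): fills=none; bids=[#5:10@98 #4:2@97] asks=[#6:1@99 #3:1@100 #2:8@101]
After op 9 cancel(order #6): fills=none; bids=[#5:10@98 #4:2@97] asks=[#3:1@100 #2:8@101]
After op 10 [order #7] limit_sell(price=100, qty=4): fills=none; bids=[#5:10@98 #4:2@97] asks=[#3:1@100 #7:4@100 #2:8@101]
After op 11 [order #100] limit_sell(price=100, qty=5): fills=none; bids=[#5:10@98 #4:2@97] asks=[#3:1@100 #7:4@100 #100:5@100 #2:8@101]
After op 12 [order #101] limit_buy(price=105, qty=5): fills=#101x#3:1@100 #101x#7:4@100; bids=[#5:10@98 #4:2@97] asks=[#100:5@100 #2:8@101]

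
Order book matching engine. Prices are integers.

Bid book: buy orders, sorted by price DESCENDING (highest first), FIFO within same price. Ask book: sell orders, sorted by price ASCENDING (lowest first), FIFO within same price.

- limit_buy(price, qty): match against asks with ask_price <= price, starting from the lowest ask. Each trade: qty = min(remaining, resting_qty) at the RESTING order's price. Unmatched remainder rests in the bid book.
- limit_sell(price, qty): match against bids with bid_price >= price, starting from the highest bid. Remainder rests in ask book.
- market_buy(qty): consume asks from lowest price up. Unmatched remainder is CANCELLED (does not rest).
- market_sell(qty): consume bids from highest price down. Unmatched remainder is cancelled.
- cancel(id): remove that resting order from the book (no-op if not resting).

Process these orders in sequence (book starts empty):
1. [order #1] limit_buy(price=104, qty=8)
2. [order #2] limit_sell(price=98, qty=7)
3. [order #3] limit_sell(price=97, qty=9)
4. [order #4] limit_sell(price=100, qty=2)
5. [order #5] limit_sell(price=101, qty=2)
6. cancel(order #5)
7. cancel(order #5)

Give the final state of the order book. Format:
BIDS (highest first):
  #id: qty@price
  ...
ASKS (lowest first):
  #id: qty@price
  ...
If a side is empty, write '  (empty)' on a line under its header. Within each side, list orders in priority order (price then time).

Answer: BIDS (highest first):
  (empty)
ASKS (lowest first):
  #3: 8@97
  #4: 2@100

Derivation:
After op 1 [order #1] limit_buy(price=104, qty=8): fills=none; bids=[#1:8@104] asks=[-]
After op 2 [order #2] limit_sell(price=98, qty=7): fills=#1x#2:7@104; bids=[#1:1@104] asks=[-]
After op 3 [order #3] limit_sell(price=97, qty=9): fills=#1x#3:1@104; bids=[-] asks=[#3:8@97]
After op 4 [order #4] limit_sell(price=100, qty=2): fills=none; bids=[-] asks=[#3:8@97 #4:2@100]
After op 5 [order #5] limit_sell(price=101, qty=2): fills=none; bids=[-] asks=[#3:8@97 #4:2@100 #5:2@101]
After op 6 cancel(order #5): fills=none; bids=[-] asks=[#3:8@97 #4:2@100]
After op 7 cancel(order #5): fills=none; bids=[-] asks=[#3:8@97 #4:2@100]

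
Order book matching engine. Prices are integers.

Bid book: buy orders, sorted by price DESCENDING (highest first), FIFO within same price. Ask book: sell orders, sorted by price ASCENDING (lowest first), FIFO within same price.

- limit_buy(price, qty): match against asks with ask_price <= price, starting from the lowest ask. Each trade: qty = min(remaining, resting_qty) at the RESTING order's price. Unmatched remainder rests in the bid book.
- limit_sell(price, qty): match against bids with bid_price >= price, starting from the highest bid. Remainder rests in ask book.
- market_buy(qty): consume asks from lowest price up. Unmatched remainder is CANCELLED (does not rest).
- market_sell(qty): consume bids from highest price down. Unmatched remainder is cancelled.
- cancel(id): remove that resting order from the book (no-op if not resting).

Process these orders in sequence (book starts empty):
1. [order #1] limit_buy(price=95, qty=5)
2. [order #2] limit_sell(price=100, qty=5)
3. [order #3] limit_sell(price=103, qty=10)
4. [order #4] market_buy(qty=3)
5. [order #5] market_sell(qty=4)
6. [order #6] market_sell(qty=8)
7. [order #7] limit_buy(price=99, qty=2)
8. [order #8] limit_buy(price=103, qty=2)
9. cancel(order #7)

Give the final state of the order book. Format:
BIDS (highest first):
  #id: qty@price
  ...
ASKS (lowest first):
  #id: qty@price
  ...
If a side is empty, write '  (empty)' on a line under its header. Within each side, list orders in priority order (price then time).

After op 1 [order #1] limit_buy(price=95, qty=5): fills=none; bids=[#1:5@95] asks=[-]
After op 2 [order #2] limit_sell(price=100, qty=5): fills=none; bids=[#1:5@95] asks=[#2:5@100]
After op 3 [order #3] limit_sell(price=103, qty=10): fills=none; bids=[#1:5@95] asks=[#2:5@100 #3:10@103]
After op 4 [order #4] market_buy(qty=3): fills=#4x#2:3@100; bids=[#1:5@95] asks=[#2:2@100 #3:10@103]
After op 5 [order #5] market_sell(qty=4): fills=#1x#5:4@95; bids=[#1:1@95] asks=[#2:2@100 #3:10@103]
After op 6 [order #6] market_sell(qty=8): fills=#1x#6:1@95; bids=[-] asks=[#2:2@100 #3:10@103]
After op 7 [order #7] limit_buy(price=99, qty=2): fills=none; bids=[#7:2@99] asks=[#2:2@100 #3:10@103]
After op 8 [order #8] limit_buy(price=103, qty=2): fills=#8x#2:2@100; bids=[#7:2@99] asks=[#3:10@103]
After op 9 cancel(order #7): fills=none; bids=[-] asks=[#3:10@103]

Answer: BIDS (highest first):
  (empty)
ASKS (lowest first):
  #3: 10@103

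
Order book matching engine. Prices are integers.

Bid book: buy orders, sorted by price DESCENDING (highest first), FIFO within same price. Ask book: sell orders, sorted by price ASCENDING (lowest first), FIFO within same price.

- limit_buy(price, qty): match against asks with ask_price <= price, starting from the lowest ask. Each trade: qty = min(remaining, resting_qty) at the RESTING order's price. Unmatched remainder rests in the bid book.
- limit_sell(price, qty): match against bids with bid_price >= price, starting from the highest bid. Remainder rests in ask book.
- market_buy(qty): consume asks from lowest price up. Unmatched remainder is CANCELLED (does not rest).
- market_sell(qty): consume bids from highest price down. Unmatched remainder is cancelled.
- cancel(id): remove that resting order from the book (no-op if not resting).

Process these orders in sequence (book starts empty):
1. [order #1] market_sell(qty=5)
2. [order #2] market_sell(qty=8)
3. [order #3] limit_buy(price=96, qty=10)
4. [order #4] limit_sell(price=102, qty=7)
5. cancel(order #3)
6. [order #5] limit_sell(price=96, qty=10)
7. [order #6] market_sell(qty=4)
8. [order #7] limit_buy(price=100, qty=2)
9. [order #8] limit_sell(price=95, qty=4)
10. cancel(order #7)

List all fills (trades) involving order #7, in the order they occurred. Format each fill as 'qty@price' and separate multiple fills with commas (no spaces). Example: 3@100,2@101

Answer: 2@96

Derivation:
After op 1 [order #1] market_sell(qty=5): fills=none; bids=[-] asks=[-]
After op 2 [order #2] market_sell(qty=8): fills=none; bids=[-] asks=[-]
After op 3 [order #3] limit_buy(price=96, qty=10): fills=none; bids=[#3:10@96] asks=[-]
After op 4 [order #4] limit_sell(price=102, qty=7): fills=none; bids=[#3:10@96] asks=[#4:7@102]
After op 5 cancel(order #3): fills=none; bids=[-] asks=[#4:7@102]
After op 6 [order #5] limit_sell(price=96, qty=10): fills=none; bids=[-] asks=[#5:10@96 #4:7@102]
After op 7 [order #6] market_sell(qty=4): fills=none; bids=[-] asks=[#5:10@96 #4:7@102]
After op 8 [order #7] limit_buy(price=100, qty=2): fills=#7x#5:2@96; bids=[-] asks=[#5:8@96 #4:7@102]
After op 9 [order #8] limit_sell(price=95, qty=4): fills=none; bids=[-] asks=[#8:4@95 #5:8@96 #4:7@102]
After op 10 cancel(order #7): fills=none; bids=[-] asks=[#8:4@95 #5:8@96 #4:7@102]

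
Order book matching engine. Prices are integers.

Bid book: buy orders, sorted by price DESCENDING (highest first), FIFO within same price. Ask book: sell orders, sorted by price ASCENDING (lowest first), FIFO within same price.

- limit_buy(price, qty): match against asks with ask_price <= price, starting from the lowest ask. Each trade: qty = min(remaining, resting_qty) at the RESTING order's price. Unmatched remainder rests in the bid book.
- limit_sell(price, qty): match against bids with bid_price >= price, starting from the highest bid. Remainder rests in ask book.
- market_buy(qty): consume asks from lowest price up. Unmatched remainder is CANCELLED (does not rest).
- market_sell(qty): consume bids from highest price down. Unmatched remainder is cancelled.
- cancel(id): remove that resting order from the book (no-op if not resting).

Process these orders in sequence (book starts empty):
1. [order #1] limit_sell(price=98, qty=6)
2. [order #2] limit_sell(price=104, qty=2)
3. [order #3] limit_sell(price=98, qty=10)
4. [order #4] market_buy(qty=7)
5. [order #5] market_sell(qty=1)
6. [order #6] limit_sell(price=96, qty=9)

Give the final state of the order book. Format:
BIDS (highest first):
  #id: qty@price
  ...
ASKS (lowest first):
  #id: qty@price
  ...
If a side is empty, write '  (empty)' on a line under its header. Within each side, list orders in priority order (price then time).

Answer: BIDS (highest first):
  (empty)
ASKS (lowest first):
  #6: 9@96
  #3: 9@98
  #2: 2@104

Derivation:
After op 1 [order #1] limit_sell(price=98, qty=6): fills=none; bids=[-] asks=[#1:6@98]
After op 2 [order #2] limit_sell(price=104, qty=2): fills=none; bids=[-] asks=[#1:6@98 #2:2@104]
After op 3 [order #3] limit_sell(price=98, qty=10): fills=none; bids=[-] asks=[#1:6@98 #3:10@98 #2:2@104]
After op 4 [order #4] market_buy(qty=7): fills=#4x#1:6@98 #4x#3:1@98; bids=[-] asks=[#3:9@98 #2:2@104]
After op 5 [order #5] market_sell(qty=1): fills=none; bids=[-] asks=[#3:9@98 #2:2@104]
After op 6 [order #6] limit_sell(price=96, qty=9): fills=none; bids=[-] asks=[#6:9@96 #3:9@98 #2:2@104]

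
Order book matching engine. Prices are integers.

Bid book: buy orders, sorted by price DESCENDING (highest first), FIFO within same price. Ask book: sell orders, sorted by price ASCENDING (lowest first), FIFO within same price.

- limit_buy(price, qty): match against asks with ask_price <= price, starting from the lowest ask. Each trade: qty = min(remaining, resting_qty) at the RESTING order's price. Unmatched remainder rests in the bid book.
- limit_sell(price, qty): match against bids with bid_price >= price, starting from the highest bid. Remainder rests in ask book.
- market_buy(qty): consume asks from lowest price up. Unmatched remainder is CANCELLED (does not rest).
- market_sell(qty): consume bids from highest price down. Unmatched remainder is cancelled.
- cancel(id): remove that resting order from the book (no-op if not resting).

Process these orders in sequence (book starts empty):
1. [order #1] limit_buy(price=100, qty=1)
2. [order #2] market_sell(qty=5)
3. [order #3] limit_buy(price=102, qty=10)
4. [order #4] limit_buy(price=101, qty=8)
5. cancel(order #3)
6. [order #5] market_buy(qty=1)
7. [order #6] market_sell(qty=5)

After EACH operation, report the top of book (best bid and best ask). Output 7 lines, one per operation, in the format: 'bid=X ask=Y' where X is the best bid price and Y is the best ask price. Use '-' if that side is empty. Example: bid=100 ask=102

Answer: bid=100 ask=-
bid=- ask=-
bid=102 ask=-
bid=102 ask=-
bid=101 ask=-
bid=101 ask=-
bid=101 ask=-

Derivation:
After op 1 [order #1] limit_buy(price=100, qty=1): fills=none; bids=[#1:1@100] asks=[-]
After op 2 [order #2] market_sell(qty=5): fills=#1x#2:1@100; bids=[-] asks=[-]
After op 3 [order #3] limit_buy(price=102, qty=10): fills=none; bids=[#3:10@102] asks=[-]
After op 4 [order #4] limit_buy(price=101, qty=8): fills=none; bids=[#3:10@102 #4:8@101] asks=[-]
After op 5 cancel(order #3): fills=none; bids=[#4:8@101] asks=[-]
After op 6 [order #5] market_buy(qty=1): fills=none; bids=[#4:8@101] asks=[-]
After op 7 [order #6] market_sell(qty=5): fills=#4x#6:5@101; bids=[#4:3@101] asks=[-]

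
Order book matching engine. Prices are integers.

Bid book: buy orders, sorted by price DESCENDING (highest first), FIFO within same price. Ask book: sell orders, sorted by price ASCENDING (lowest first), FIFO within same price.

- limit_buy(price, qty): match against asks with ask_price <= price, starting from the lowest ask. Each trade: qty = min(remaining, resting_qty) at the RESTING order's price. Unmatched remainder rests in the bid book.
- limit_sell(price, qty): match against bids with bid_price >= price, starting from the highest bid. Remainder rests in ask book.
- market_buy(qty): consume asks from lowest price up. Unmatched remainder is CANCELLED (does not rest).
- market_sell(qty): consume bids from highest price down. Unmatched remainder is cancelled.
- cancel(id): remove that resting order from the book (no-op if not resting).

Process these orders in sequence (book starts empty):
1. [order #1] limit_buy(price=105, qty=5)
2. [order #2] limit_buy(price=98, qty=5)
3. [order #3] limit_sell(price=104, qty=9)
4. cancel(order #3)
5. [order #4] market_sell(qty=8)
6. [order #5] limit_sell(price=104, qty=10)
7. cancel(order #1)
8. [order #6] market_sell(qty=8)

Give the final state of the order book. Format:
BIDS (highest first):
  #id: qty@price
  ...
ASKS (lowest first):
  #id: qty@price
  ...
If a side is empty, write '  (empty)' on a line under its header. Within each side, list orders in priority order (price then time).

After op 1 [order #1] limit_buy(price=105, qty=5): fills=none; bids=[#1:5@105] asks=[-]
After op 2 [order #2] limit_buy(price=98, qty=5): fills=none; bids=[#1:5@105 #2:5@98] asks=[-]
After op 3 [order #3] limit_sell(price=104, qty=9): fills=#1x#3:5@105; bids=[#2:5@98] asks=[#3:4@104]
After op 4 cancel(order #3): fills=none; bids=[#2:5@98] asks=[-]
After op 5 [order #4] market_sell(qty=8): fills=#2x#4:5@98; bids=[-] asks=[-]
After op 6 [order #5] limit_sell(price=104, qty=10): fills=none; bids=[-] asks=[#5:10@104]
After op 7 cancel(order #1): fills=none; bids=[-] asks=[#5:10@104]
After op 8 [order #6] market_sell(qty=8): fills=none; bids=[-] asks=[#5:10@104]

Answer: BIDS (highest first):
  (empty)
ASKS (lowest first):
  #5: 10@104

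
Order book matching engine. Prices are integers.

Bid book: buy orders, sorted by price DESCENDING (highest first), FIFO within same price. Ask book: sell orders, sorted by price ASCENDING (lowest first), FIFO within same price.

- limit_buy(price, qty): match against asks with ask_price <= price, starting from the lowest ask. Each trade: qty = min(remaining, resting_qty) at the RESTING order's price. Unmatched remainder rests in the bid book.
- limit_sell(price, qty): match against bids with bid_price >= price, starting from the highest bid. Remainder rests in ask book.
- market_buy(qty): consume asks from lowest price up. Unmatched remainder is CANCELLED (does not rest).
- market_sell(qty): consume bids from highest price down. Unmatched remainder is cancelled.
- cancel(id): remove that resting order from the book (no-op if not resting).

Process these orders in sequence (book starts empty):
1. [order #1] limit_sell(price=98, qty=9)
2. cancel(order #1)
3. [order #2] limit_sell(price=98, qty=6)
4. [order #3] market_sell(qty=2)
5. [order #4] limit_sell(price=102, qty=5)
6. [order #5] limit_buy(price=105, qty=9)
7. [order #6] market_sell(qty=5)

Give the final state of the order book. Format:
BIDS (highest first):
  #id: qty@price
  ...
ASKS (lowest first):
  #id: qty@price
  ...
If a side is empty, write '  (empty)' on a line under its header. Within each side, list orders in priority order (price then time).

After op 1 [order #1] limit_sell(price=98, qty=9): fills=none; bids=[-] asks=[#1:9@98]
After op 2 cancel(order #1): fills=none; bids=[-] asks=[-]
After op 3 [order #2] limit_sell(price=98, qty=6): fills=none; bids=[-] asks=[#2:6@98]
After op 4 [order #3] market_sell(qty=2): fills=none; bids=[-] asks=[#2:6@98]
After op 5 [order #4] limit_sell(price=102, qty=5): fills=none; bids=[-] asks=[#2:6@98 #4:5@102]
After op 6 [order #5] limit_buy(price=105, qty=9): fills=#5x#2:6@98 #5x#4:3@102; bids=[-] asks=[#4:2@102]
After op 7 [order #6] market_sell(qty=5): fills=none; bids=[-] asks=[#4:2@102]

Answer: BIDS (highest first):
  (empty)
ASKS (lowest first):
  #4: 2@102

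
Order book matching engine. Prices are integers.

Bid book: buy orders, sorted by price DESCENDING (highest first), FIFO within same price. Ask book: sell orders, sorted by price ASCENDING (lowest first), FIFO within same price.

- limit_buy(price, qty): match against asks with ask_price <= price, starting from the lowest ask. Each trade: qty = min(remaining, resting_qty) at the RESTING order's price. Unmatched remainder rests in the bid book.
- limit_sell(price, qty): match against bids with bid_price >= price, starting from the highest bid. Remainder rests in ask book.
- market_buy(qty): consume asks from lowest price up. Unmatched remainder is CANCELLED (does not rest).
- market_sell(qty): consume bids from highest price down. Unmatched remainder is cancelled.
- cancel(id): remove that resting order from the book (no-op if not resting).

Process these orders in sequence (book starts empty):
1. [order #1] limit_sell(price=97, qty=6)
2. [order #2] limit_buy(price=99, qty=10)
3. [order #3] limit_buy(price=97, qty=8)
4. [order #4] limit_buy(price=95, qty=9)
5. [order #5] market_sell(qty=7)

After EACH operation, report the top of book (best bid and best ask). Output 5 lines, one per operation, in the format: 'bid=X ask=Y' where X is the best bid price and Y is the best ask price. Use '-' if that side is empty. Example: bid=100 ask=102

Answer: bid=- ask=97
bid=99 ask=-
bid=99 ask=-
bid=99 ask=-
bid=97 ask=-

Derivation:
After op 1 [order #1] limit_sell(price=97, qty=6): fills=none; bids=[-] asks=[#1:6@97]
After op 2 [order #2] limit_buy(price=99, qty=10): fills=#2x#1:6@97; bids=[#2:4@99] asks=[-]
After op 3 [order #3] limit_buy(price=97, qty=8): fills=none; bids=[#2:4@99 #3:8@97] asks=[-]
After op 4 [order #4] limit_buy(price=95, qty=9): fills=none; bids=[#2:4@99 #3:8@97 #4:9@95] asks=[-]
After op 5 [order #5] market_sell(qty=7): fills=#2x#5:4@99 #3x#5:3@97; bids=[#3:5@97 #4:9@95] asks=[-]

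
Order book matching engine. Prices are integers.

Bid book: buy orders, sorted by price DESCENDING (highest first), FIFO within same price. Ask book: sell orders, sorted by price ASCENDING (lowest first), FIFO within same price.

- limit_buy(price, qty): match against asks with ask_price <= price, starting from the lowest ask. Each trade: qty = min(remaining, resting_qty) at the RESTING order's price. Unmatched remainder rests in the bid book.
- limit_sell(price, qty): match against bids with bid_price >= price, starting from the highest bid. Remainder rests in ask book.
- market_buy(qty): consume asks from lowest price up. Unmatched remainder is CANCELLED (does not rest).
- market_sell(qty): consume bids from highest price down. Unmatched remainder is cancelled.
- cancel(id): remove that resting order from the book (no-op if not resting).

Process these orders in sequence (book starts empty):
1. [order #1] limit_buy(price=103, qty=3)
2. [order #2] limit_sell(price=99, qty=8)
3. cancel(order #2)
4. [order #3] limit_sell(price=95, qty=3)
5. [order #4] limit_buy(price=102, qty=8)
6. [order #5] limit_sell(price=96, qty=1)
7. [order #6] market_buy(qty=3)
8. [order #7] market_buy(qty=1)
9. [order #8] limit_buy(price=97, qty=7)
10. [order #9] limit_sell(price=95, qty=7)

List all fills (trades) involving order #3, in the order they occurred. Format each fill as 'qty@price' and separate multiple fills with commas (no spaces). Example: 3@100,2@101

Answer: 3@95

Derivation:
After op 1 [order #1] limit_buy(price=103, qty=3): fills=none; bids=[#1:3@103] asks=[-]
After op 2 [order #2] limit_sell(price=99, qty=8): fills=#1x#2:3@103; bids=[-] asks=[#2:5@99]
After op 3 cancel(order #2): fills=none; bids=[-] asks=[-]
After op 4 [order #3] limit_sell(price=95, qty=3): fills=none; bids=[-] asks=[#3:3@95]
After op 5 [order #4] limit_buy(price=102, qty=8): fills=#4x#3:3@95; bids=[#4:5@102] asks=[-]
After op 6 [order #5] limit_sell(price=96, qty=1): fills=#4x#5:1@102; bids=[#4:4@102] asks=[-]
After op 7 [order #6] market_buy(qty=3): fills=none; bids=[#4:4@102] asks=[-]
After op 8 [order #7] market_buy(qty=1): fills=none; bids=[#4:4@102] asks=[-]
After op 9 [order #8] limit_buy(price=97, qty=7): fills=none; bids=[#4:4@102 #8:7@97] asks=[-]
After op 10 [order #9] limit_sell(price=95, qty=7): fills=#4x#9:4@102 #8x#9:3@97; bids=[#8:4@97] asks=[-]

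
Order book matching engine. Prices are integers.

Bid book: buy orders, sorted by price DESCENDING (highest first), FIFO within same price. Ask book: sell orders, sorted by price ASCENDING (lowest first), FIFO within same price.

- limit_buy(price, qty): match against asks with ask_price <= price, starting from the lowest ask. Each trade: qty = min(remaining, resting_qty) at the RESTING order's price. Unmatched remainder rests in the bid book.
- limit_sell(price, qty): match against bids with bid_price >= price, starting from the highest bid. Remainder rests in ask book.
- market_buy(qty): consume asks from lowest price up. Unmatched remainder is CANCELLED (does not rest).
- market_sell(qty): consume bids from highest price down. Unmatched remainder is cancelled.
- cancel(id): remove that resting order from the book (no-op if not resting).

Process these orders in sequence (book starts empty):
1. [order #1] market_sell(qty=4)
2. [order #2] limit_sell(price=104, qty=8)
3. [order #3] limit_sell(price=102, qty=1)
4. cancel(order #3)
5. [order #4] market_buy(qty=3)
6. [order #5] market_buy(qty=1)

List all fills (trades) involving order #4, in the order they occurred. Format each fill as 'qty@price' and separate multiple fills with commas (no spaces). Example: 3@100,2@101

Answer: 3@104

Derivation:
After op 1 [order #1] market_sell(qty=4): fills=none; bids=[-] asks=[-]
After op 2 [order #2] limit_sell(price=104, qty=8): fills=none; bids=[-] asks=[#2:8@104]
After op 3 [order #3] limit_sell(price=102, qty=1): fills=none; bids=[-] asks=[#3:1@102 #2:8@104]
After op 4 cancel(order #3): fills=none; bids=[-] asks=[#2:8@104]
After op 5 [order #4] market_buy(qty=3): fills=#4x#2:3@104; bids=[-] asks=[#2:5@104]
After op 6 [order #5] market_buy(qty=1): fills=#5x#2:1@104; bids=[-] asks=[#2:4@104]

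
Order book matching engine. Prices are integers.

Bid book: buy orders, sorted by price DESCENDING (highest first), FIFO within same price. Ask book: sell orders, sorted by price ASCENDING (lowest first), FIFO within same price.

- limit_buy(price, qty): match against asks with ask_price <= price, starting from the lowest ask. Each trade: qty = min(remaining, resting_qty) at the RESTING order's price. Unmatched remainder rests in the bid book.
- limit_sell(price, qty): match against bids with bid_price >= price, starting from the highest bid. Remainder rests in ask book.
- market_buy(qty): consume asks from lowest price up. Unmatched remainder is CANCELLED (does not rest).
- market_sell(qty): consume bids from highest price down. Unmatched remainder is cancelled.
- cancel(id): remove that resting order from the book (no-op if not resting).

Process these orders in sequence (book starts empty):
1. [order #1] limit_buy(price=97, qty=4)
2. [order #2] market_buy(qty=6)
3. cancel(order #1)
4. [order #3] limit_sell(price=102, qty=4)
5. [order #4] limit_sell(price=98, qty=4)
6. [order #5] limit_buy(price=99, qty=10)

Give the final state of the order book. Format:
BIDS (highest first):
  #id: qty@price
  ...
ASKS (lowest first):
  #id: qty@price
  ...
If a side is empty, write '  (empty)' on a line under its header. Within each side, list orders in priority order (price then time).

Answer: BIDS (highest first):
  #5: 6@99
ASKS (lowest first):
  #3: 4@102

Derivation:
After op 1 [order #1] limit_buy(price=97, qty=4): fills=none; bids=[#1:4@97] asks=[-]
After op 2 [order #2] market_buy(qty=6): fills=none; bids=[#1:4@97] asks=[-]
After op 3 cancel(order #1): fills=none; bids=[-] asks=[-]
After op 4 [order #3] limit_sell(price=102, qty=4): fills=none; bids=[-] asks=[#3:4@102]
After op 5 [order #4] limit_sell(price=98, qty=4): fills=none; bids=[-] asks=[#4:4@98 #3:4@102]
After op 6 [order #5] limit_buy(price=99, qty=10): fills=#5x#4:4@98; bids=[#5:6@99] asks=[#3:4@102]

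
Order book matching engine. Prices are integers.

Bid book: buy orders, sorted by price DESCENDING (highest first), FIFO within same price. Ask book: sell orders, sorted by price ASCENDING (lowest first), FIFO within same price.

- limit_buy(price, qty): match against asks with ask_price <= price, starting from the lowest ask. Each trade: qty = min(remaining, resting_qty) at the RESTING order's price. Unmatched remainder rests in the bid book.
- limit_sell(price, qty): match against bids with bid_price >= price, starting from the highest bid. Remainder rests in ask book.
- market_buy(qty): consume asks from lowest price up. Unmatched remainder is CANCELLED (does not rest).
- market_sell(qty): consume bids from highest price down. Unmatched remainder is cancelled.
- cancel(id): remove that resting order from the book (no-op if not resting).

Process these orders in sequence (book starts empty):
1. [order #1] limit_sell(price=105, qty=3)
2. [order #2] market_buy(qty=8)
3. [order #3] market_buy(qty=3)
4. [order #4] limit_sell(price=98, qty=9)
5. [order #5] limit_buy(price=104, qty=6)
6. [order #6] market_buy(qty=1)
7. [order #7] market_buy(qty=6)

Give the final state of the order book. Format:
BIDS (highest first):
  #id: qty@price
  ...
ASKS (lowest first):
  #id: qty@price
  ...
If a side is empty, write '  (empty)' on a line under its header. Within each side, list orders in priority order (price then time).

After op 1 [order #1] limit_sell(price=105, qty=3): fills=none; bids=[-] asks=[#1:3@105]
After op 2 [order #2] market_buy(qty=8): fills=#2x#1:3@105; bids=[-] asks=[-]
After op 3 [order #3] market_buy(qty=3): fills=none; bids=[-] asks=[-]
After op 4 [order #4] limit_sell(price=98, qty=9): fills=none; bids=[-] asks=[#4:9@98]
After op 5 [order #5] limit_buy(price=104, qty=6): fills=#5x#4:6@98; bids=[-] asks=[#4:3@98]
After op 6 [order #6] market_buy(qty=1): fills=#6x#4:1@98; bids=[-] asks=[#4:2@98]
After op 7 [order #7] market_buy(qty=6): fills=#7x#4:2@98; bids=[-] asks=[-]

Answer: BIDS (highest first):
  (empty)
ASKS (lowest first):
  (empty)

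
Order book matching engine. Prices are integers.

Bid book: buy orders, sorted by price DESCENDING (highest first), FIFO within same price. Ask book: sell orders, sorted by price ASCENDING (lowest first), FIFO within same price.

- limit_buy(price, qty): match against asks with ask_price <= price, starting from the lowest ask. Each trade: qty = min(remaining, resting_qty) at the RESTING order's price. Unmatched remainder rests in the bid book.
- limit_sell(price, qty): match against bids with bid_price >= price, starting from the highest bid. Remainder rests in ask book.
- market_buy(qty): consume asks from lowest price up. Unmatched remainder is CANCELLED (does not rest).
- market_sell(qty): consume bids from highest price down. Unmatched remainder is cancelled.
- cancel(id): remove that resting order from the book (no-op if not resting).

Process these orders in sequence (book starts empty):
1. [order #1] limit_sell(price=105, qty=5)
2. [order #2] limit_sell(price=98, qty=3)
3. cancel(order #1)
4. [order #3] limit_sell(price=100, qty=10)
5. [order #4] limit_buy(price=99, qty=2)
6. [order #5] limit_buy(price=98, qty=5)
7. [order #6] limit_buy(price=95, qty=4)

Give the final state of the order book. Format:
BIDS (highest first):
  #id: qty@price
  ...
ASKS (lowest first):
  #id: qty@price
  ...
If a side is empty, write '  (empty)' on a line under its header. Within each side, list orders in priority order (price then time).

After op 1 [order #1] limit_sell(price=105, qty=5): fills=none; bids=[-] asks=[#1:5@105]
After op 2 [order #2] limit_sell(price=98, qty=3): fills=none; bids=[-] asks=[#2:3@98 #1:5@105]
After op 3 cancel(order #1): fills=none; bids=[-] asks=[#2:3@98]
After op 4 [order #3] limit_sell(price=100, qty=10): fills=none; bids=[-] asks=[#2:3@98 #3:10@100]
After op 5 [order #4] limit_buy(price=99, qty=2): fills=#4x#2:2@98; bids=[-] asks=[#2:1@98 #3:10@100]
After op 6 [order #5] limit_buy(price=98, qty=5): fills=#5x#2:1@98; bids=[#5:4@98] asks=[#3:10@100]
After op 7 [order #6] limit_buy(price=95, qty=4): fills=none; bids=[#5:4@98 #6:4@95] asks=[#3:10@100]

Answer: BIDS (highest first):
  #5: 4@98
  #6: 4@95
ASKS (lowest first):
  #3: 10@100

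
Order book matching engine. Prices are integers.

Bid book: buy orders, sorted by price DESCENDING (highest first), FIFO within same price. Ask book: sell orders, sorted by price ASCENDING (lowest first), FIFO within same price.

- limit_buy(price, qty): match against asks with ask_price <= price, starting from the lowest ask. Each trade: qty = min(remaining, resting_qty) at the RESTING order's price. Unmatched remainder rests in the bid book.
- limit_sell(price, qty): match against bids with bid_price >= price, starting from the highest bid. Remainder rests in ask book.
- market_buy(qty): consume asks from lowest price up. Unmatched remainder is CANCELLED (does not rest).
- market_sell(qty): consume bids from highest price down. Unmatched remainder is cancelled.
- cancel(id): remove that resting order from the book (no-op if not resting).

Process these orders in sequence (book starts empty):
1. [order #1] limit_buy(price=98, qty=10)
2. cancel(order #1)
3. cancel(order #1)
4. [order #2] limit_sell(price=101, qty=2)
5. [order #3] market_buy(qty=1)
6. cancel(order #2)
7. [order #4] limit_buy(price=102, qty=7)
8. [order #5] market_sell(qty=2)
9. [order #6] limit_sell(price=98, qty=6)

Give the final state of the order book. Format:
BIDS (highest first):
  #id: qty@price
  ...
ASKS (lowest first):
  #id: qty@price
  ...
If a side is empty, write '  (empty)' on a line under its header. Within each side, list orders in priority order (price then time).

After op 1 [order #1] limit_buy(price=98, qty=10): fills=none; bids=[#1:10@98] asks=[-]
After op 2 cancel(order #1): fills=none; bids=[-] asks=[-]
After op 3 cancel(order #1): fills=none; bids=[-] asks=[-]
After op 4 [order #2] limit_sell(price=101, qty=2): fills=none; bids=[-] asks=[#2:2@101]
After op 5 [order #3] market_buy(qty=1): fills=#3x#2:1@101; bids=[-] asks=[#2:1@101]
After op 6 cancel(order #2): fills=none; bids=[-] asks=[-]
After op 7 [order #4] limit_buy(price=102, qty=7): fills=none; bids=[#4:7@102] asks=[-]
After op 8 [order #5] market_sell(qty=2): fills=#4x#5:2@102; bids=[#4:5@102] asks=[-]
After op 9 [order #6] limit_sell(price=98, qty=6): fills=#4x#6:5@102; bids=[-] asks=[#6:1@98]

Answer: BIDS (highest first):
  (empty)
ASKS (lowest first):
  #6: 1@98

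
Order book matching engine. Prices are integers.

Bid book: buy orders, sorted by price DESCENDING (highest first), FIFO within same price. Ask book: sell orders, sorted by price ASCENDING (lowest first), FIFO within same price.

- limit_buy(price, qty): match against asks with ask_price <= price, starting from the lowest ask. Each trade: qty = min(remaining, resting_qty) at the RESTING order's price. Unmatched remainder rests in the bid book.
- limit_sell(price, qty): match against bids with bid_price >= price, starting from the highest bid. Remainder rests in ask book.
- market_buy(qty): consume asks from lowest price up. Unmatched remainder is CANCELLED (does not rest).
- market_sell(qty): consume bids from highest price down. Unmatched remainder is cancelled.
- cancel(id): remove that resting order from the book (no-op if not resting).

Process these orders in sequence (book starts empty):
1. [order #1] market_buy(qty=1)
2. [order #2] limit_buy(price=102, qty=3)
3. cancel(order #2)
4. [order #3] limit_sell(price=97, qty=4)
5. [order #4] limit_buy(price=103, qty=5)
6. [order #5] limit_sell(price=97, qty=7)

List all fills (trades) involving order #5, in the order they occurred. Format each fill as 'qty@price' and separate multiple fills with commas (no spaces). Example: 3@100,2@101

After op 1 [order #1] market_buy(qty=1): fills=none; bids=[-] asks=[-]
After op 2 [order #2] limit_buy(price=102, qty=3): fills=none; bids=[#2:3@102] asks=[-]
After op 3 cancel(order #2): fills=none; bids=[-] asks=[-]
After op 4 [order #3] limit_sell(price=97, qty=4): fills=none; bids=[-] asks=[#3:4@97]
After op 5 [order #4] limit_buy(price=103, qty=5): fills=#4x#3:4@97; bids=[#4:1@103] asks=[-]
After op 6 [order #5] limit_sell(price=97, qty=7): fills=#4x#5:1@103; bids=[-] asks=[#5:6@97]

Answer: 1@103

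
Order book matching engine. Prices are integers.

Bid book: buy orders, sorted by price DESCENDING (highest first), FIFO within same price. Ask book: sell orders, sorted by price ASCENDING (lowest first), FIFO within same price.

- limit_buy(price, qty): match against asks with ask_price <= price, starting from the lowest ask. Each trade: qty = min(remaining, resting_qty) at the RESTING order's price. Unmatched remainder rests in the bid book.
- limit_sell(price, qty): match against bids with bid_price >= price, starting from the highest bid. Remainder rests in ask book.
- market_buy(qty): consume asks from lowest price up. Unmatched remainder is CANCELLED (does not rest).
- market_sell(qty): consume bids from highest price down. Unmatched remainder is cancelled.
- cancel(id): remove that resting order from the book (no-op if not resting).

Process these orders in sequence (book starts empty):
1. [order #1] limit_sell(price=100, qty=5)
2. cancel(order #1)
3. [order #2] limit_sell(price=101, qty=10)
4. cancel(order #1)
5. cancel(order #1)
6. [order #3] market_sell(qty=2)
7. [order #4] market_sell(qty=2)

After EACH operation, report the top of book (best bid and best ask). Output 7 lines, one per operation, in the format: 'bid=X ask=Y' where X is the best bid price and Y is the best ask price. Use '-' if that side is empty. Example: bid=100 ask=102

Answer: bid=- ask=100
bid=- ask=-
bid=- ask=101
bid=- ask=101
bid=- ask=101
bid=- ask=101
bid=- ask=101

Derivation:
After op 1 [order #1] limit_sell(price=100, qty=5): fills=none; bids=[-] asks=[#1:5@100]
After op 2 cancel(order #1): fills=none; bids=[-] asks=[-]
After op 3 [order #2] limit_sell(price=101, qty=10): fills=none; bids=[-] asks=[#2:10@101]
After op 4 cancel(order #1): fills=none; bids=[-] asks=[#2:10@101]
After op 5 cancel(order #1): fills=none; bids=[-] asks=[#2:10@101]
After op 6 [order #3] market_sell(qty=2): fills=none; bids=[-] asks=[#2:10@101]
After op 7 [order #4] market_sell(qty=2): fills=none; bids=[-] asks=[#2:10@101]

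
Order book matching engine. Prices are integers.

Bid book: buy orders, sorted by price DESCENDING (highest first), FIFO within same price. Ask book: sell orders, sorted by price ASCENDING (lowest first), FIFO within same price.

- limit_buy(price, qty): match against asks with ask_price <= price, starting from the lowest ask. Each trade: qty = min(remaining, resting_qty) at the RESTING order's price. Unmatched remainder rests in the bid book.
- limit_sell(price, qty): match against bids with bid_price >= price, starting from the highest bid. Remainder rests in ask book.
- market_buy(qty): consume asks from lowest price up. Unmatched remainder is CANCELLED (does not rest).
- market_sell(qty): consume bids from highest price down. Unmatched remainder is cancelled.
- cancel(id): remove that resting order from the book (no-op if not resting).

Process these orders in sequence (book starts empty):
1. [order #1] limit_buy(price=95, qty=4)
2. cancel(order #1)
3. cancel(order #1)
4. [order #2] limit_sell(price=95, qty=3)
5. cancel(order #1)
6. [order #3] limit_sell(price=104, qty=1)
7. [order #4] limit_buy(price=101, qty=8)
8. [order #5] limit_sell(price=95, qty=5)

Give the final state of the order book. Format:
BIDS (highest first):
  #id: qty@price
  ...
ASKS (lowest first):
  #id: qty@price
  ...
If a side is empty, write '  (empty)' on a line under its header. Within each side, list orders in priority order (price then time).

Answer: BIDS (highest first):
  (empty)
ASKS (lowest first):
  #3: 1@104

Derivation:
After op 1 [order #1] limit_buy(price=95, qty=4): fills=none; bids=[#1:4@95] asks=[-]
After op 2 cancel(order #1): fills=none; bids=[-] asks=[-]
After op 3 cancel(order #1): fills=none; bids=[-] asks=[-]
After op 4 [order #2] limit_sell(price=95, qty=3): fills=none; bids=[-] asks=[#2:3@95]
After op 5 cancel(order #1): fills=none; bids=[-] asks=[#2:3@95]
After op 6 [order #3] limit_sell(price=104, qty=1): fills=none; bids=[-] asks=[#2:3@95 #3:1@104]
After op 7 [order #4] limit_buy(price=101, qty=8): fills=#4x#2:3@95; bids=[#4:5@101] asks=[#3:1@104]
After op 8 [order #5] limit_sell(price=95, qty=5): fills=#4x#5:5@101; bids=[-] asks=[#3:1@104]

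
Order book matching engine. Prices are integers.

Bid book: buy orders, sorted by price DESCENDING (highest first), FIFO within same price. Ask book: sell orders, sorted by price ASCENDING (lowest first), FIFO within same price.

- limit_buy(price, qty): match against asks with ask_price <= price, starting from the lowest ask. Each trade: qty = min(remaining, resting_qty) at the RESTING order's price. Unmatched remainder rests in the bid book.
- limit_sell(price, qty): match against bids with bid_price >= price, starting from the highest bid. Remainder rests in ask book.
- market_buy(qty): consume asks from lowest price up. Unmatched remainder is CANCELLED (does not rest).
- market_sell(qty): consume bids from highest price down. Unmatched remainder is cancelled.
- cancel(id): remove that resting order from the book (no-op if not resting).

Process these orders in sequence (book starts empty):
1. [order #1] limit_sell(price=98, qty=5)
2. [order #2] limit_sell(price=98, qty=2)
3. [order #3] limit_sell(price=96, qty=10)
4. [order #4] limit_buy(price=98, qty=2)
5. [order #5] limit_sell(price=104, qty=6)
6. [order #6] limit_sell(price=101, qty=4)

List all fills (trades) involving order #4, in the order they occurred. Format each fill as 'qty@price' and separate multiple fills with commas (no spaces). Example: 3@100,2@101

Answer: 2@96

Derivation:
After op 1 [order #1] limit_sell(price=98, qty=5): fills=none; bids=[-] asks=[#1:5@98]
After op 2 [order #2] limit_sell(price=98, qty=2): fills=none; bids=[-] asks=[#1:5@98 #2:2@98]
After op 3 [order #3] limit_sell(price=96, qty=10): fills=none; bids=[-] asks=[#3:10@96 #1:5@98 #2:2@98]
After op 4 [order #4] limit_buy(price=98, qty=2): fills=#4x#3:2@96; bids=[-] asks=[#3:8@96 #1:5@98 #2:2@98]
After op 5 [order #5] limit_sell(price=104, qty=6): fills=none; bids=[-] asks=[#3:8@96 #1:5@98 #2:2@98 #5:6@104]
After op 6 [order #6] limit_sell(price=101, qty=4): fills=none; bids=[-] asks=[#3:8@96 #1:5@98 #2:2@98 #6:4@101 #5:6@104]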